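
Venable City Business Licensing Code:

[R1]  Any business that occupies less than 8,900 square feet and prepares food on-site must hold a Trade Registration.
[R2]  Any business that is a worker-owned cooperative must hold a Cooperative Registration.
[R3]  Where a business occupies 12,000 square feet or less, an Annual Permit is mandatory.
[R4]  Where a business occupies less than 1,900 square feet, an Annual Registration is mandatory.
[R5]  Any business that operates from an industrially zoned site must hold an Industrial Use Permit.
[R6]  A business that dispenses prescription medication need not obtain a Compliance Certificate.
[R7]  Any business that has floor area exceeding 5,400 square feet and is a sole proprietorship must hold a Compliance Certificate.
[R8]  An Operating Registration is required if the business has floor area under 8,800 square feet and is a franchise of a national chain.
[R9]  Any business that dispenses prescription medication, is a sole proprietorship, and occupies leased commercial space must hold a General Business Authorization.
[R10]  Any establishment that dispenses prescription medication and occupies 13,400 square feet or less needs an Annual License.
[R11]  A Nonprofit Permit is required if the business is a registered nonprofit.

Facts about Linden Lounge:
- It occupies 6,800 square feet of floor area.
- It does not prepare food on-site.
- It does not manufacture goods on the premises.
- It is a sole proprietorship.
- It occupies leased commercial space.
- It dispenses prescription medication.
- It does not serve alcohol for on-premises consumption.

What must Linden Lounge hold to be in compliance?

[R1] floor area 6,800 square feet < 8,900 square feet; does not prepare food on-site → Trade Registration not required.
[R2] is a sole proprietorship (not: is a worker-owned cooperative) → Cooperative Registration not required.
[R3] floor area 6,800 square feet ≤ 12,000 square feet → Annual Permit required.
[R4] floor area 6,800 square feet ≥ 1,900 square feet → Annual Registration not required.
[R5] occupies leased commercial space (not: operates from an industrially zoned site) → Industrial Use Permit not required.
[R6] dispenses prescription medication → exempt from Compliance Certificate.
[R7] floor area 6,800 square feet > 5,400 square feet; is a sole proprietorship → Compliance Certificate required.
[R8] floor area 6,800 square feet < 8,800 square feet; is a sole proprietorship (not: is a franchise of a national chain) → Operating Registration not required.
[R9] dispenses prescription medication; is a sole proprietorship; occupies leased commercial space → General Business Authorization required.
[R10] dispenses prescription medication; floor area 6,800 square feet ≤ 13,400 square feet → Annual License required.
[R11] is a sole proprietorship (not: is a registered nonprofit) → Nonprofit Permit not required.

Annual License, Annual Permit, General Business Authorization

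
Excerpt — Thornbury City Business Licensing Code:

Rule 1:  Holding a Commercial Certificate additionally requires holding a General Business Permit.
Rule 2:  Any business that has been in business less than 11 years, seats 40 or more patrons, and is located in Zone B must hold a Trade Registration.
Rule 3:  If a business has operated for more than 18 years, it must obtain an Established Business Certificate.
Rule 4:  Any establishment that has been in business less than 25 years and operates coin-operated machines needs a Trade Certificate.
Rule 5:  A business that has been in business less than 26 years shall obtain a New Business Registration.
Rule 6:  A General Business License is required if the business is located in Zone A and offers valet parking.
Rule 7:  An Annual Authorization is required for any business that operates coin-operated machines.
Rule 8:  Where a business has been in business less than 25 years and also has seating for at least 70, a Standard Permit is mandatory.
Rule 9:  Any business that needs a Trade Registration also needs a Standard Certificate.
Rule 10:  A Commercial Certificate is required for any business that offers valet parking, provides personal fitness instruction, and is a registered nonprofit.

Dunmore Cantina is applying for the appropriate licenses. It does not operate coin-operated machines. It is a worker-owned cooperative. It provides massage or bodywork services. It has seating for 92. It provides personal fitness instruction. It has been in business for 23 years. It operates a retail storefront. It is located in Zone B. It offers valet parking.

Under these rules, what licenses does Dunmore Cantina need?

Rule 1: Commercial Certificate is not required → no effect.
Rule 2: years in business 23 ≥ 11; seating 92 ≥ 40; is located in Zone B → Trade Registration not required.
Rule 3: years in business 23 > 18 → Established Business Certificate required.
Rule 4: years in business 23 < 25; does not operate coin-operated machines → Trade Certificate not required.
Rule 5: years in business 23 < 26 → New Business Registration required.
Rule 6: is located in Zone B (not: is located in Zone A); offers valet parking → General Business License not required.
Rule 7: does not operate coin-operated machines → Annual Authorization not required.
Rule 8: years in business 23 < 25; seating 92 ≥ 70 → Standard Permit required.
Rule 9: Trade Registration is not required → no effect.
Rule 10: offers valet parking; provides personal fitness instruction; is a worker-owned cooperative (not: is a registered nonprofit) → Commercial Certificate not required.

Established Business Certificate, New Business Registration, Standard Permit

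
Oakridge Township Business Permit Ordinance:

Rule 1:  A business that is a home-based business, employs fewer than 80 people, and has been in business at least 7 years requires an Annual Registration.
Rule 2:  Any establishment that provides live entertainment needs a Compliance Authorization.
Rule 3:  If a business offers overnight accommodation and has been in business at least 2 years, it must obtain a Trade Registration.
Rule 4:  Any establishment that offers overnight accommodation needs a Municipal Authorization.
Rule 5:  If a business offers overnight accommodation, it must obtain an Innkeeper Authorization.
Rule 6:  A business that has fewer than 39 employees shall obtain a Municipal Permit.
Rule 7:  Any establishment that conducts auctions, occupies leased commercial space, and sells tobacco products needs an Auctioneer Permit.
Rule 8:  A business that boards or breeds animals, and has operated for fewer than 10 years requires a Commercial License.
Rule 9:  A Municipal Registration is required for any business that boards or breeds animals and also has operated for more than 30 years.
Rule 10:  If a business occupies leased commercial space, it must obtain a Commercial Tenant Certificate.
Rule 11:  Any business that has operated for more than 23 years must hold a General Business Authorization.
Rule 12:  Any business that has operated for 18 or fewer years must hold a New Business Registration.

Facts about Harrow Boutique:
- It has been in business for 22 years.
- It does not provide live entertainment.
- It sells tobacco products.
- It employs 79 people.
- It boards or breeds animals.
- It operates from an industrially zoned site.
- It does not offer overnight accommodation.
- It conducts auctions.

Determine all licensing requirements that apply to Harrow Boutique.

None

Rule 1: operates from an industrially zoned site (not: is a home-based business); employees 79 < 80; years in business 22 ≥ 7 → Annual Registration not required.
Rule 2: does not provide live entertainment → Compliance Authorization not required.
Rule 3: does not offer overnight accommodation; years in business 22 ≥ 2 → Trade Registration not required.
Rule 4: does not offer overnight accommodation → Municipal Authorization not required.
Rule 5: does not offer overnight accommodation → Innkeeper Authorization not required.
Rule 6: employees 79 ≥ 39 → Municipal Permit not required.
Rule 7: conducts auctions; operates from an industrially zoned site (not: occupies leased commercial space); sells tobacco products → Auctioneer Permit not required.
Rule 8: boards or breeds animals; years in business 22 ≥ 10 → Commercial License not required.
Rule 9: boards or breeds animals; years in business 22 ≤ 30 → Municipal Registration not required.
Rule 10: operates from an industrially zoned site (not: occupies leased commercial space) → Commercial Tenant Certificate not required.
Rule 11: years in business 22 ≤ 23 → General Business Authorization not required.
Rule 12: years in business 22 > 18 → New Business Registration not required.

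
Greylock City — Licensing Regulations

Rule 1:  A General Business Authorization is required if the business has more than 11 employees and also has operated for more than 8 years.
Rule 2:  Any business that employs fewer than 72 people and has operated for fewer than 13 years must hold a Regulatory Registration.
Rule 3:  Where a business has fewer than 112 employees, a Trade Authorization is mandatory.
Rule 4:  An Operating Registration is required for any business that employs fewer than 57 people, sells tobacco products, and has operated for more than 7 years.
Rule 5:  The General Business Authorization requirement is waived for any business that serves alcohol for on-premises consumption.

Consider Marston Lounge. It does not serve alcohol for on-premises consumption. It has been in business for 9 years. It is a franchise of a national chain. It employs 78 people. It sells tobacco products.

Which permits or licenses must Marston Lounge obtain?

Rule 1: employees 78 > 11; years in business 9 > 8 → General Business Authorization required.
Rule 2: employees 78 ≥ 72; years in business 9 < 13 → Regulatory Registration not required.
Rule 3: employees 78 < 112 → Trade Authorization required.
Rule 4: employees 78 ≥ 57; sells tobacco products; years in business 9 > 7 → Operating Registration not required.
Rule 5: does not serve alcohol for on-premises consumption → General Business Authorization exemption does not apply.

General Business Authorization, Trade Authorization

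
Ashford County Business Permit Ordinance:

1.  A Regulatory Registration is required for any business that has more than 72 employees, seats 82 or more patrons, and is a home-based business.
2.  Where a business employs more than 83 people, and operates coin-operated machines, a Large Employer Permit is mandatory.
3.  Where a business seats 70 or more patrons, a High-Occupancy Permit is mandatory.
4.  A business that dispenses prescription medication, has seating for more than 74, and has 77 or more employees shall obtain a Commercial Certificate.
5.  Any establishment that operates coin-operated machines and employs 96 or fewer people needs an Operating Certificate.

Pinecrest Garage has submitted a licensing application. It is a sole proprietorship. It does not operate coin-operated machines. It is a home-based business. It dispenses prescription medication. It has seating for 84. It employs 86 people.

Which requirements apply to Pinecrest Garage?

1. employees 86 > 72; seating 84 ≥ 82; is a home-based business → Regulatory Registration required.
2. employees 86 > 83; does not operate coin-operated machines → Large Employer Permit not required.
3. seating 84 ≥ 70 → High-Occupancy Permit required.
4. dispenses prescription medication; seating 84 > 74; employees 86 ≥ 77 → Commercial Certificate required.
5. does not operate coin-operated machines; employees 86 ≤ 96 → Operating Certificate not required.

Commercial Certificate, High-Occupancy Permit, Regulatory Registration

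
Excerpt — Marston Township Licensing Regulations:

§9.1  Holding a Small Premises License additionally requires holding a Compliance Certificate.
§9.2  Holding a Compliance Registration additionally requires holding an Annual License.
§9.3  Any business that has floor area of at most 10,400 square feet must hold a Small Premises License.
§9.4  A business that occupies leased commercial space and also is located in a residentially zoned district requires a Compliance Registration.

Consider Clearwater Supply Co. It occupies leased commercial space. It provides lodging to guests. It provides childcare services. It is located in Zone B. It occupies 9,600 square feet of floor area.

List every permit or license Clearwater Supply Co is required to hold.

§9.1 Small Premises License is required → Compliance Certificate also required.
§9.2 Compliance Registration is not required → no effect.
§9.3 floor area 9,600 square feet ≤ 10,400 square feet → Small Premises License required.
§9.4 occupies leased commercial space; is located in Zone B (not: is located in a residentially zoned district) → Compliance Registration not required.

Compliance Certificate, Small Premises License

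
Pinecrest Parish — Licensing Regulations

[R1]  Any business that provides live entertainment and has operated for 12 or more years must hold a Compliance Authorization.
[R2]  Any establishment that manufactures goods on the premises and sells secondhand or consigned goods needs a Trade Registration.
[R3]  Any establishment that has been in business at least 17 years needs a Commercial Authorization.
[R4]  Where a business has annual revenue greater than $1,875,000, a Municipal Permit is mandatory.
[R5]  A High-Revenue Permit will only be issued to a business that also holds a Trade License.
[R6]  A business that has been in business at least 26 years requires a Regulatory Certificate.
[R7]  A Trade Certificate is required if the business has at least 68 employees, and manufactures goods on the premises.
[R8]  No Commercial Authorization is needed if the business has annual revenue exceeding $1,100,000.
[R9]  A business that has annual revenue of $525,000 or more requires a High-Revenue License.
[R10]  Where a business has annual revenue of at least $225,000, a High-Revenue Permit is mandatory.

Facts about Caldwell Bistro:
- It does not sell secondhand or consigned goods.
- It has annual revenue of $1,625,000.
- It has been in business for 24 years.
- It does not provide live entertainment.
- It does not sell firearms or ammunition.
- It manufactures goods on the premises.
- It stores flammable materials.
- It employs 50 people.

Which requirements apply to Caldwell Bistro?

High-Revenue License, High-Revenue Permit, Trade License

[R1] does not provide live entertainment; years in business 24 ≥ 12 → Compliance Authorization not required.
[R2] manufactures goods on the premises; does not sell secondhand or consigned goods → Trade Registration not required.
[R3] years in business 24 ≥ 17 → Commercial Authorization required.
[R4] revenue $1,625,000 ≤ $1,875,000 → Municipal Permit not required.
[R5] High-Revenue Permit is required → Trade License also required.
[R6] years in business 24 < 26 → Regulatory Certificate not required.
[R7] employees 50 < 68; manufactures goods on the premises → Trade Certificate not required.
[R8] revenue $1,625,000 > $1,100,000 → exempt from Commercial Authorization.
[R9] revenue $1,625,000 ≥ $525,000 → High-Revenue License required.
[R10] revenue $1,625,000 ≥ $225,000 → High-Revenue Permit required.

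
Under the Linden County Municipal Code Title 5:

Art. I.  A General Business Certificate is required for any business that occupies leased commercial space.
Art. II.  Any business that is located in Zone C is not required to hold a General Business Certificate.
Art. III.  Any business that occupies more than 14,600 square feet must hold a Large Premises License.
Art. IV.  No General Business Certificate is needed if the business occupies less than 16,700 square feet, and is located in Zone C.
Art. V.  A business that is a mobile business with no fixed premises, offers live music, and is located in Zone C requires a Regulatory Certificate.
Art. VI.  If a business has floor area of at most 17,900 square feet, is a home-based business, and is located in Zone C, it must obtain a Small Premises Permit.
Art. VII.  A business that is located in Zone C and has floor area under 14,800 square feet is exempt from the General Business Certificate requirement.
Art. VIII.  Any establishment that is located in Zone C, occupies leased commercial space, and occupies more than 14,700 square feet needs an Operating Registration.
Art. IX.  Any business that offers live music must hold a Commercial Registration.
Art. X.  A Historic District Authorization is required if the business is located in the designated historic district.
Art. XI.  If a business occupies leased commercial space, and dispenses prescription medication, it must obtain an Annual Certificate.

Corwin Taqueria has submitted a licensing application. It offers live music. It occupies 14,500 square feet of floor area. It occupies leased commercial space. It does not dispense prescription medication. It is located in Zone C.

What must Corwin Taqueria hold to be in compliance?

Art. I. occupies leased commercial space → General Business Certificate required.
Art. II. is located in Zone C → exempt from General Business Certificate.
Art. III. floor area 14,500 square feet ≤ 14,600 square feet → Large Premises License not required.
Art. IV. floor area 14,500 square feet < 16,700 square feet; is located in Zone C → exempt from General Business Certificate.
Art. V. occupies leased commercial space (not: is a mobile business with no fixed premises); offers live music; is located in Zone C → Regulatory Certificate not required.
Art. VI. floor area 14,500 square feet ≤ 17,900 square feet; occupies leased commercial space (not: is a home-based business); is located in Zone C → Small Premises Permit not required.
Art. VII. is located in Zone C; floor area 14,500 square feet < 14,800 square feet → exempt from General Business Certificate.
Art. VIII. is located in Zone C; occupies leased commercial space; floor area 14,500 square feet ≤ 14,700 square feet → Operating Registration not required.
Art. IX. offers live music → Commercial Registration required.
Art. X. is located in Zone C (not: is located in the designated historic district) → Historic District Authorization not required.
Art. XI. occupies leased commercial space; does not dispense prescription medication → Annual Certificate not required.

Commercial Registration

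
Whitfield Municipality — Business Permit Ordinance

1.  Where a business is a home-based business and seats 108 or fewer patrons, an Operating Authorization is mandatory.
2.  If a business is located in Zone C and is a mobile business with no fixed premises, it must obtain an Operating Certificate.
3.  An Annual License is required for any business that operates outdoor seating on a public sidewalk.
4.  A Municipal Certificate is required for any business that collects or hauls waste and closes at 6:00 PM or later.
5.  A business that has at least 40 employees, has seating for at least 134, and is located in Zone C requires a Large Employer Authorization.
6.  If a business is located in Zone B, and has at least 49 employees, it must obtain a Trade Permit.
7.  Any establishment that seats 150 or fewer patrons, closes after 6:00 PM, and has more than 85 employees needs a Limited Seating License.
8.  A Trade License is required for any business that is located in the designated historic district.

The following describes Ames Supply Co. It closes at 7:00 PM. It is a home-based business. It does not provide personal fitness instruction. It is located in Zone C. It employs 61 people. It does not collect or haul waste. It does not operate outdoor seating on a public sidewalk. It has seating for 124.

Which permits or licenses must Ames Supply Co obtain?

1. is a home-based business; seating 124 > 108 → Operating Authorization not required.
2. is located in Zone C; is a home-based business (not: is a mobile business with no fixed premises) → Operating Certificate not required.
3. does not operate outdoor seating on a public sidewalk → Annual License not required.
4. does not collect or haul waste; closes 7:00 PM, after 6:00 PM → Municipal Certificate not required.
5. employees 61 ≥ 40; seating 124 < 134; is located in Zone C → Large Employer Authorization not required.
6. is located in Zone C (not: is located in Zone B); employees 61 ≥ 49 → Trade Permit not required.
7. seating 124 ≤ 150; closes 7:00 PM, after 6:00 PM; employees 61 ≤ 85 → Limited Seating License not required.
8. is located in Zone C (not: is located in the designated historic district) → Trade License not required.

None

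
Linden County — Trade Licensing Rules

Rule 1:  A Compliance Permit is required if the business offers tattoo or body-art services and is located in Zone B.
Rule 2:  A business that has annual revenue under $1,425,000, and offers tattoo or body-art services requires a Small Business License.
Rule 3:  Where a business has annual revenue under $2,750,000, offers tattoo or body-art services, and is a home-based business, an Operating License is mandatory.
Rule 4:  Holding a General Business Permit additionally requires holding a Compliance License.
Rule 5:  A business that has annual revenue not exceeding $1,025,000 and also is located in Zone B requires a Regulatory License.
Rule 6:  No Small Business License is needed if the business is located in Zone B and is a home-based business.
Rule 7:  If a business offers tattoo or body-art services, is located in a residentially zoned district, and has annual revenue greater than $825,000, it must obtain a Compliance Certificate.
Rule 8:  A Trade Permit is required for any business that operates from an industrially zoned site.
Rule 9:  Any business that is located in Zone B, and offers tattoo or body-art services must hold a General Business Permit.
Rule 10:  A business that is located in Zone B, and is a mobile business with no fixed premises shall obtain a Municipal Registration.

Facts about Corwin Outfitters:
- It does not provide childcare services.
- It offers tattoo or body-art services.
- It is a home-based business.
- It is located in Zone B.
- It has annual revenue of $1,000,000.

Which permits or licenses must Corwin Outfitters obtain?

Rule 1: offers tattoo or body-art services; is located in Zone B → Compliance Permit required.
Rule 2: revenue $1,000,000 < $1,425,000; offers tattoo or body-art services → Small Business License required.
Rule 3: revenue $1,000,000 < $2,750,000; offers tattoo or body-art services; is a home-based business → Operating License required.
Rule 4: General Business Permit is required → Compliance License also required.
Rule 5: revenue $1,000,000 ≤ $1,025,000; is located in Zone B → Regulatory License required.
Rule 6: is located in Zone B; is a home-based business → exempt from Small Business License.
Rule 7: offers tattoo or body-art services; is located in Zone B (not: is located in a residentially zoned district); revenue $1,000,000 > $825,000 → Compliance Certificate not required.
Rule 8: is a home-based business (not: operates from an industrially zoned site) → Trade Permit not required.
Rule 9: is located in Zone B; offers tattoo or body-art services → General Business Permit required.
Rule 10: is located in Zone B; is a home-based business (not: is a mobile business with no fixed premises) → Municipal Registration not required.

Compliance License, Compliance Permit, General Business Permit, Operating License, Regulatory License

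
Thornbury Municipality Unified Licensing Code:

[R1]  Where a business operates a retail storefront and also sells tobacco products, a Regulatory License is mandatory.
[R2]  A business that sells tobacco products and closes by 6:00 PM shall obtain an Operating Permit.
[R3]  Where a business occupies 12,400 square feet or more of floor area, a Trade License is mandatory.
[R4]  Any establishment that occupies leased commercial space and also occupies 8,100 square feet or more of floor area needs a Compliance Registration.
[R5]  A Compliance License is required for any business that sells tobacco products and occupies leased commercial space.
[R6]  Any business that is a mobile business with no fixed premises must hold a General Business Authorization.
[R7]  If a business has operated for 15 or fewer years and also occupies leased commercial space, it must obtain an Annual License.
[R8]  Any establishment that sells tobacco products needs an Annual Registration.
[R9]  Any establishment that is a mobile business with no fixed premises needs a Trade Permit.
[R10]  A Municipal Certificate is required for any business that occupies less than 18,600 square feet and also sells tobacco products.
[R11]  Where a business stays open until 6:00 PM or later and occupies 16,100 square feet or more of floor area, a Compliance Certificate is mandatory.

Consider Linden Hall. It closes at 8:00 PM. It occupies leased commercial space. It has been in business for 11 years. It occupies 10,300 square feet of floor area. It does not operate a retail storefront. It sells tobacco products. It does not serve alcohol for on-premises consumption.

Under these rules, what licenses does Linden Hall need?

[R1] does not operate a retail storefront; sells tobacco products → Regulatory License not required.
[R2] sells tobacco products; closes 8:00 PM, after 6:00 PM → Operating Permit not required.
[R3] floor area 10,300 square feet < 12,400 square feet → Trade License not required.
[R4] occupies leased commercial space; floor area 10,300 square feet ≥ 8,100 square feet → Compliance Registration required.
[R5] sells tobacco products; occupies leased commercial space → Compliance License required.
[R6] occupies leased commercial space (not: is a mobile business with no fixed premises) → General Business Authorization not required.
[R7] years in business 11 ≤ 15; occupies leased commercial space → Annual License required.
[R8] sells tobacco products → Annual Registration required.
[R9] occupies leased commercial space (not: is a mobile business with no fixed premises) → Trade Permit not required.
[R10] floor area 10,300 square feet < 18,600 square feet; sells tobacco products → Municipal Certificate required.
[R11] closes 8:00 PM, after 6:00 PM; floor area 10,300 square feet < 16,100 square feet → Compliance Certificate not required.

Annual License, Annual Registration, Compliance License, Compliance Registration, Municipal Certificate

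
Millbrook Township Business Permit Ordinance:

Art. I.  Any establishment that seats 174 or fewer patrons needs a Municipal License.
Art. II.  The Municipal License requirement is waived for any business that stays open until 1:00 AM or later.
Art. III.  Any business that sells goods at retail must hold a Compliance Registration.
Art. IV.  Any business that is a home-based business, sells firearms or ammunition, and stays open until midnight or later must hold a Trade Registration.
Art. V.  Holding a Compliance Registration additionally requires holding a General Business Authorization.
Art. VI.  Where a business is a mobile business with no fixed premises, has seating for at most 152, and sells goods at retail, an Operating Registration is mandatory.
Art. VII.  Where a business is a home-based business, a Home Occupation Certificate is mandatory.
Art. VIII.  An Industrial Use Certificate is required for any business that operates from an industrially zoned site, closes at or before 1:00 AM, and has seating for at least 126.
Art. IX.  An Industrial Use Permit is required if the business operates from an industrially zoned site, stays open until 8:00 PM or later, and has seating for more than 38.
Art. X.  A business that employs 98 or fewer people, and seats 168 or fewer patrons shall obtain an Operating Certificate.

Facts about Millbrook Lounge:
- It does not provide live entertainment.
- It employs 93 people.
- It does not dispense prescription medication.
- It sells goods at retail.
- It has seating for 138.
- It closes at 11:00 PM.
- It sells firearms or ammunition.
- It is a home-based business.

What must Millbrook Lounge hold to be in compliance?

Art. I. seating 138 ≤ 174 → Municipal License required.
Art. II. closes 11:00 PM, at/before 1:00 AM → Municipal License exemption does not apply.
Art. III. sells goods at retail → Compliance Registration required.
Art. IV. is a home-based business; sells firearms or ammunition; closes 11:00 PM, at/before midnight → Trade Registration not required.
Art. V. Compliance Registration is required → General Business Authorization also required.
Art. VI. is a home-based business (not: is a mobile business with no fixed premises); seating 138 ≤ 152; sells goods at retail → Operating Registration not required.
Art. VII. is a home-based business → Home Occupation Certificate required.
Art. VIII. is a home-based business (not: operates from an industrially zoned site); closes 11:00 PM, at/before 1:00 AM; seating 138 ≥ 126 → Industrial Use Certificate not required.
Art. IX. is a home-based business (not: operates from an industrially zoned site); closes 11:00 PM, after 8:00 PM; seating 138 > 38 → Industrial Use Permit not required.
Art. X. employees 93 ≤ 98; seating 138 ≤ 168 → Operating Certificate required.

Compliance Registration, General Business Authorization, Home Occupation Certificate, Municipal License, Operating Certificate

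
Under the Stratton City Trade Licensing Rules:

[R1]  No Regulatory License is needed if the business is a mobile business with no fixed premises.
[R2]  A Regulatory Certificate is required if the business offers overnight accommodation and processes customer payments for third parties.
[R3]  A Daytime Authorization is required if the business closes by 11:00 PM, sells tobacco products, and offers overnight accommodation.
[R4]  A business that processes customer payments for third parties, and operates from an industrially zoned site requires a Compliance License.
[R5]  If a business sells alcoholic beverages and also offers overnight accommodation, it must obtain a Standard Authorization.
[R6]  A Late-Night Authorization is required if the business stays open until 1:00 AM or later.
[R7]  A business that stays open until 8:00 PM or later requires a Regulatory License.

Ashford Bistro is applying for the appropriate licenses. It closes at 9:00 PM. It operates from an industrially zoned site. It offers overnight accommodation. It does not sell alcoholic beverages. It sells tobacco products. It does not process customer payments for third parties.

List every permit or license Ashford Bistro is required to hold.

Daytime Authorization, Regulatory License

[R1] operates from an industrially zoned site (not: is a mobile business with no fixed premises) → Regulatory License exemption does not apply.
[R2] offers overnight accommodation; does not process customer payments for third parties → Regulatory Certificate not required.
[R3] closes 9:00 PM, at/before 11:00 PM; sells tobacco products; offers overnight accommodation → Daytime Authorization required.
[R4] does not process customer payments for third parties; operates from an industrially zoned site → Compliance License not required.
[R5] does not sell alcoholic beverages; offers overnight accommodation → Standard Authorization not required.
[R6] closes 9:00 PM, at/before 1:00 AM → Late-Night Authorization not required.
[R7] closes 9:00 PM, after 8:00 PM → Regulatory License required.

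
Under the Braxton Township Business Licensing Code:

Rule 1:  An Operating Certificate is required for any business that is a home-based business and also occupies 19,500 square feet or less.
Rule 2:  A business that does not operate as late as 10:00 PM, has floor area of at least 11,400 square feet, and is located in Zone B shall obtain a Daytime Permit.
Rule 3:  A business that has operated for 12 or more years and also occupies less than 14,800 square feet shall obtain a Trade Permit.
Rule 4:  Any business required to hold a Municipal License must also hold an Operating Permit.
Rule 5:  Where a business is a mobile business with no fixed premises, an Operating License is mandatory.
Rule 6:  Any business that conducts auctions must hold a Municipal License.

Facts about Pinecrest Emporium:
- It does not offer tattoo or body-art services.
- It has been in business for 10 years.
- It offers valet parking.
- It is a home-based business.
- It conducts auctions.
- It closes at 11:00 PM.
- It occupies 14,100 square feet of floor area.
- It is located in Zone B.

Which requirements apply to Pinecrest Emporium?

Municipal License, Operating Certificate, Operating Permit

Rule 1: is a home-based business; floor area 14,100 square feet ≤ 19,500 square feet → Operating Certificate required.
Rule 2: closes 11:00 PM, after 10:00 PM; floor area 14,100 square feet ≥ 11,400 square feet; is located in Zone B → Daytime Permit not required.
Rule 3: years in business 10 < 12; floor area 14,100 square feet < 14,800 square feet → Trade Permit not required.
Rule 4: Municipal License is required → Operating Permit also required.
Rule 5: is a home-based business (not: is a mobile business with no fixed premises) → Operating License not required.
Rule 6: conducts auctions → Municipal License required.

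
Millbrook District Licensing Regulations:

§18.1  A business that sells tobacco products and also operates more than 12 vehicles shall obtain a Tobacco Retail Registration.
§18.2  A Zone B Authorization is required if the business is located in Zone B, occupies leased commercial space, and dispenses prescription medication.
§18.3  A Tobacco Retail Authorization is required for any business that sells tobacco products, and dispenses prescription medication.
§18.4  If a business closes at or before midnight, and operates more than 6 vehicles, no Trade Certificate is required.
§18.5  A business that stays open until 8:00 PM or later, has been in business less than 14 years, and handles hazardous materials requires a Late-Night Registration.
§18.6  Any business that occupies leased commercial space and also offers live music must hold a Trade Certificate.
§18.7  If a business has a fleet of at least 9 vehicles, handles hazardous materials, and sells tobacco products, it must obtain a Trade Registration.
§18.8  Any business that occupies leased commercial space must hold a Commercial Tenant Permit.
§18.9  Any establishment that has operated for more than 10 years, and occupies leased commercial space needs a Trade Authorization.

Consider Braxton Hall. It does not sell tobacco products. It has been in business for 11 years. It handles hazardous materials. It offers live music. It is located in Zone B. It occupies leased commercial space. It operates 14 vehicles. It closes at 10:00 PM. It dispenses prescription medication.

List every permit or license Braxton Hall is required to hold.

Commercial Tenant Permit, Late-Night Registration, Trade Authorization, Zone B Authorization

§18.1 does not sell tobacco products; vehicles 14 > 12 → Tobacco Retail Registration not required.
§18.2 is located in Zone B; occupies leased commercial space; dispenses prescription medication → Zone B Authorization required.
§18.3 does not sell tobacco products; dispenses prescription medication → Tobacco Retail Authorization not required.
§18.4 closes 10:00 PM, at/before midnight; vehicles 14 > 6 → exempt from Trade Certificate.
§18.5 closes 10:00 PM, after 8:00 PM; years in business 11 < 14; handles hazardous materials → Late-Night Registration required.
§18.6 occupies leased commercial space; offers live music → Trade Certificate required.
§18.7 vehicles 14 ≥ 9; handles hazardous materials; does not sell tobacco products → Trade Registration not required.
§18.8 occupies leased commercial space → Commercial Tenant Permit required.
§18.9 years in business 11 > 10; occupies leased commercial space → Trade Authorization required.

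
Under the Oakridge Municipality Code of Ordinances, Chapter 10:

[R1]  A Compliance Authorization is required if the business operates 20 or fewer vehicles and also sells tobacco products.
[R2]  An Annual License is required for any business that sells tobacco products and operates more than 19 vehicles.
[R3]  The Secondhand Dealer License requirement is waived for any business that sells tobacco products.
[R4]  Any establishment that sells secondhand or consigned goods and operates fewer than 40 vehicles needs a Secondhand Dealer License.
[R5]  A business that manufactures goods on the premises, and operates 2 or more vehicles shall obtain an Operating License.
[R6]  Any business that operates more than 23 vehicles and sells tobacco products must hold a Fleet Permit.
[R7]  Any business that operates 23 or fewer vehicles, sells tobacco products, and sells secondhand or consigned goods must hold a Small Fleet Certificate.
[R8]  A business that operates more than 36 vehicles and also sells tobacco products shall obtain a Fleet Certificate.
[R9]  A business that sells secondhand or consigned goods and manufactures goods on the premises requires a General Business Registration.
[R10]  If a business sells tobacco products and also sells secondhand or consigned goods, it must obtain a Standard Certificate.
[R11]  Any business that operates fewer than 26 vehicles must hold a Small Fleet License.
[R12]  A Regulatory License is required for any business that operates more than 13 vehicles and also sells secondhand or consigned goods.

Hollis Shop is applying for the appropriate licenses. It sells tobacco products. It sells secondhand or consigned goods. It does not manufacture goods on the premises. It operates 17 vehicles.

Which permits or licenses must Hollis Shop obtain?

Compliance Authorization, Regulatory License, Small Fleet Certificate, Small Fleet License, Standard Certificate

[R1] vehicles 17 ≤ 20; sells tobacco products → Compliance Authorization required.
[R2] sells tobacco products; vehicles 17 ≤ 19 → Annual License not required.
[R3] sells tobacco products → exempt from Secondhand Dealer License.
[R4] sells secondhand or consigned goods; vehicles 17 < 40 → Secondhand Dealer License required.
[R5] does not manufacture goods on the premises; vehicles 17 ≥ 2 → Operating License not required.
[R6] vehicles 17 ≤ 23; sells tobacco products → Fleet Permit not required.
[R7] vehicles 17 ≤ 23; sells tobacco products; sells secondhand or consigned goods → Small Fleet Certificate required.
[R8] vehicles 17 ≤ 36; sells tobacco products → Fleet Certificate not required.
[R9] sells secondhand or consigned goods; does not manufacture goods on the premises → General Business Registration not required.
[R10] sells tobacco products; sells secondhand or consigned goods → Standard Certificate required.
[R11] vehicles 17 < 26 → Small Fleet License required.
[R12] vehicles 17 > 13; sells secondhand or consigned goods → Regulatory License required.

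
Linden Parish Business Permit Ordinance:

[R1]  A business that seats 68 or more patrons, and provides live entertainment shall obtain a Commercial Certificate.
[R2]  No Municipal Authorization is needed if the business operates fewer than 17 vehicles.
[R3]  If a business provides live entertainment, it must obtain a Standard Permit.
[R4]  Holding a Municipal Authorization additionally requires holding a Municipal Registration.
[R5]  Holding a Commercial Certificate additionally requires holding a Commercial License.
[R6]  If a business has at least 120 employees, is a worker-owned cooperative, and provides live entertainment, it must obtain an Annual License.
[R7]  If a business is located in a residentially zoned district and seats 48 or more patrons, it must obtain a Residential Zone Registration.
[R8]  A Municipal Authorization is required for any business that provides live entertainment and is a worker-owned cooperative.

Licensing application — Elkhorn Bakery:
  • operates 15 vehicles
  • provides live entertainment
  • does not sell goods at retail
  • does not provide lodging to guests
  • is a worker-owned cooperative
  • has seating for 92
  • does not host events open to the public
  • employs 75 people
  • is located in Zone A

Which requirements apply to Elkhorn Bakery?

[R1] seating 92 ≥ 68; provides live entertainment → Commercial Certificate required.
[R2] vehicles 15 < 17 → exempt from Municipal Authorization.
[R3] provides live entertainment → Standard Permit required.
[R4] Municipal Authorization is not required → no effect.
[R5] Commercial Certificate is required → Commercial License also required.
[R6] employees 75 < 120; is a worker-owned cooperative; provides live entertainment → Annual License not required.
[R7] is located in Zone A (not: is located in a residentially zoned district); seating 92 ≥ 48 → Residential Zone Registration not required.
[R8] provides live entertainment; is a worker-owned cooperative → Municipal Authorization required.

Commercial Certificate, Commercial License, Standard Permit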